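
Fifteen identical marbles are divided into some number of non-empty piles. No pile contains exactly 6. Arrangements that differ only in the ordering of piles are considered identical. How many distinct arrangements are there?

Direct enumeration gives 146 partitions.

146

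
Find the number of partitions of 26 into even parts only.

101

Systematic enumeration (by largest part, then next-largest, …) yields 101.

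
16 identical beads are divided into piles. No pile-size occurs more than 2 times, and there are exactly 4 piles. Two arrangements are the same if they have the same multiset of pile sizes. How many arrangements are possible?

A partial list (first 12 by largest part):
12,2,1,1
11,3,1,1
11,2,2,1
10,4,1,1
10,3,2,1
9,5,1,1
9,4,2,1
9,3,3,1
9,3,2,2
8,6,1,1
8,5,2,1
8,4,3,1
…and 17 more, for 29 total.

29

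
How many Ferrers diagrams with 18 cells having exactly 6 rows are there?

There are too many to list fully; the first 12 (by largest part) are:
1 + 1 + 1 + 1 + 1 + 13
1 + 1 + 1 + 1 + 2 + 12
1 + 1 + 1 + 1 + 3 + 11
1 + 1 + 1 + 2 + 2 + 11
1 + 1 + 1 + 1 + 4 + 10
1 + 1 + 1 + 2 + 3 + 10
1 + 1 + 2 + 2 + 2 + 10
1 + 1 + 1 + 1 + 5 + 9
1 + 1 + 1 + 2 + 4 + 9
1 + 1 + 1 + 3 + 3 + 9
1 + 1 + 2 + 2 + 3 + 9
1 + 2 + 2 + 2 + 2 + 9
…and 46 more, for 58 total.

58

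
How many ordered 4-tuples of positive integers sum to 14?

286

Equivalently, choose which 3 of the 13 gaps become plus signs: C(13,3) = 286.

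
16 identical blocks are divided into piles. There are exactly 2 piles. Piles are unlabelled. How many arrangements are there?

Enumerating:
1,15
2,14
3,13
4,12
5,11
6,10
7,9
8,8
Counting gives 8.

8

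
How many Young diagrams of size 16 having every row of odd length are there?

32

A partial list (first 12 by largest part):
15,1
13,3
13,1,1,1
11,5
11,3,1,1
11,1,1,1,1,1
9,7
9,5,1,1
9,3,3,1
9,3,1,1,1,1
9,1,1,1,1,1,1,1
7,7,1,1
…and 20 more, for 32 total.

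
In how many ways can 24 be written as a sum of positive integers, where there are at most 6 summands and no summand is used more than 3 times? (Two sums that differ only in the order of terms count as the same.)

Direct enumeration gives 496 partitions.

496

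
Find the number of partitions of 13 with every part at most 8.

89

Systematic enumeration (by largest part, then next-largest, …) yields 89.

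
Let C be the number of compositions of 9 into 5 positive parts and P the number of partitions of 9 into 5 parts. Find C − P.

65

Ordered (compositions into 5 parts): C(8,4) = 70.
Partitions of 9 into exactly 5 parts: 5.
Difference: 70 − 5 = 65.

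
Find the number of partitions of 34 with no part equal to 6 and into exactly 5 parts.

Enumerating by decreasing first part gives 434 partitions in all.

434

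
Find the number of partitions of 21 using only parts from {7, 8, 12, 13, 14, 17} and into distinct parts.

2

They are:
7 + 14
8 + 13
That's 2 in total.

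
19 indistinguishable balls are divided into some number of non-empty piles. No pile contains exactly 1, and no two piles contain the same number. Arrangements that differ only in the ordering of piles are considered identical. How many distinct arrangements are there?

29

A partial list (first 12 by largest part):
19
17 + 2
16 + 3
15 + 4
14 + 5
14 + 3 + 2
13 + 6
13 + 4 + 2
12 + 7
12 + 5 + 2
12 + 4 + 3
11 + 8
…and 17 more, for 29 total.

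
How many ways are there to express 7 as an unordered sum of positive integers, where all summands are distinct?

5

Enumerating:
7
6, 1
5, 2
4, 3
4, 2, 1
Counting gives 5.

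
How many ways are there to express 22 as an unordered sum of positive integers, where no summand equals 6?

There are 771 such partitions.

771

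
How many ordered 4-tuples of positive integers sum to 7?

Equivalently, choose which 3 of the 6 gaps become plus signs: C(6,3) = 20.

20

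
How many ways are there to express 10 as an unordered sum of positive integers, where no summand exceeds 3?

They are:
3+3+3+1
3+3+2+2
3+3+2+1+1
3+3+1+1+1+1
3+2+2+2+1
3+2+2+1+1+1
3+2+1+1+1+1+1
3+1+1+1+1+1+1+1
2+2+2+2+2
2+2+2+2+1+1
2+2+2+1+1+1+1
2+2+1+1+1+1+1+1
2+1+1+1+1+1+1+1+1
1+1+1+1+1+1+1+1+1+1
That's 14 in total.

14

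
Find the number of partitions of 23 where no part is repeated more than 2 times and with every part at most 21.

Counting exhaustively, 353 partitions satisfy the conditions.

353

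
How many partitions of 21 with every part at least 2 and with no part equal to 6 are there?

124

There are 124 such partitions.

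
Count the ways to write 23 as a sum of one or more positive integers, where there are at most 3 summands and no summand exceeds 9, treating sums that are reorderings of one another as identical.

The partitions of 23 that satisfy the conditions:
9+9+5
9+8+6
9+7+7
8+8+7
That's 4 in total.

4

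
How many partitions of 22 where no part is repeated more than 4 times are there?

628

Counting exhaustively, 628 partitions satisfy the conditions.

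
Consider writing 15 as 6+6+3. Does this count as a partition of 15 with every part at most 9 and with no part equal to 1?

The parts sum to 15, and the condition 'no summand exceeds 9' holds; the condition 'no summand equals 1' holds.

Yes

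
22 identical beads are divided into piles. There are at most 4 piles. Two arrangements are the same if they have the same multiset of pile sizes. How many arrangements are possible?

136

Enumerating by decreasing first part gives 136 partitions in all.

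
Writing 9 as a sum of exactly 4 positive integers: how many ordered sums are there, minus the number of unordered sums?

Ordered (compositions into 4 parts): C(8,3) = 56.
Partitions of 9 into exactly 4 parts: 6.
Difference: 56 − 6 = 50.

50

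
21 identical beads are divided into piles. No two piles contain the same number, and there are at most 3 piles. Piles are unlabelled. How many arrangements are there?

There are too many to list fully; the first 12 (by largest part) are:
21
20+1
19+2
18+3
18+2+1
17+4
17+3+1
16+5
16+4+1
16+3+2
15+6
15+5+1
…and 26 more, for 38 total.

38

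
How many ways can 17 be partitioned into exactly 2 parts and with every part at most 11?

Enumerating:
11,6
10,7
9,8
That's 3 in total.

3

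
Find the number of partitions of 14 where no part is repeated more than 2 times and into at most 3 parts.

24

They are:
14
13+1
12+2
12+1+1
11+3
11+2+1
10+4
10+3+1
10+2+2
9+5
9+4+1
9+3+2
8+6
8+5+1
8+4+2
8+3+3
7+7
7+6+1
7+5+2
7+4+3
6+6+2
6+5+3
6+4+4
5+5+4
That's 24 in total.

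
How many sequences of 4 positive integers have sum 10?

84

Equivalently, choose which 3 of the 9 gaps become plus signs: C(9,3) = 84.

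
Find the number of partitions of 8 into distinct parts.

6

Enumerating:
8
7 + 1
6 + 2
5 + 3
5 + 2 + 1
4 + 3 + 1
Counting gives 6.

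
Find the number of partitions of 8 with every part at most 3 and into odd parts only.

3

Enumerating:
3 + 3 + 1 + 1
3 + 1 + 1 + 1 + 1 + 1
1 + 1 + 1 + 1 + 1 + 1 + 1 + 1
That's 3 in total.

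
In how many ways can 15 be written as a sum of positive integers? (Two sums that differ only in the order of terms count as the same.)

Direct enumeration gives 176 partitions.

176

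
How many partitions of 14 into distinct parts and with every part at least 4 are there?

4

Listing the qualifying partitions of 14:
14
10, 4
9, 5
8, 6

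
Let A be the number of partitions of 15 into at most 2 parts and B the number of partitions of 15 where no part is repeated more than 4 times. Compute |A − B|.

Partitions of 15 into at most 2 parts: 8.
Partitions of 15 where no part is repeated more than 4 times: 127.
|8 − 127| = 119.

119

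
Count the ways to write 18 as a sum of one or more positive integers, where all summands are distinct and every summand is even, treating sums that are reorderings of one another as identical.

Listing the qualifying partitions of 18:
18
16,2
14,4
12,6
12,4,2
10,8
10,6,2
8,6,4
That's 8 in total.

8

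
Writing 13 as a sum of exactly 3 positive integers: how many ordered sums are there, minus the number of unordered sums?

52

Ordered (compositions into 3 parts): C(12,2) = 66.
Partitions of 13 into exactly 3 parts: 14.
Difference: 66 − 14 = 52.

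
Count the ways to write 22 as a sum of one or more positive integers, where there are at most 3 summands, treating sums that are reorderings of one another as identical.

52

There are too many to list fully; the first 12 (by largest part) are:
22
21+1
20+2
20+1+1
19+3
19+2+1
18+4
18+3+1
18+2+2
17+5
17+4+1
17+3+2
…and 40 more, for 52 total.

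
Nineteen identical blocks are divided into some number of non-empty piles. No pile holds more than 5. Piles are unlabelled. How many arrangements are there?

164

There are 164 such partitions.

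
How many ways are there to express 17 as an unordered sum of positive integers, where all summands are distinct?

38

A partial list (first 12 by largest part):
17
1,16
2,15
3,14
1,2,14
4,13
1,3,13
5,12
1,4,12
2,3,12
6,11
1,5,11
…and 26 more, for 38 total.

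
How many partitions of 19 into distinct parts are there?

54

There are too many to list fully; the first 12 (by largest part) are:
19
1, 18
2, 17
3, 16
1, 2, 16
4, 15
1, 3, 15
5, 14
1, 4, 14
2, 3, 14
6, 13
1, 5, 13
…and 42 more, for 54 total.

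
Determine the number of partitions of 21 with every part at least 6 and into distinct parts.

7

The partitions of 21 that satisfy the conditions:
21
15, 6
14, 7
13, 8
12, 9
11, 10
8, 7, 6
That's 7 in total.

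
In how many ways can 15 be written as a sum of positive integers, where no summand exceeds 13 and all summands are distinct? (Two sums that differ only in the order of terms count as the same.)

Enumerating:
13,2
12,3
12,2,1
11,4
11,3,1
10,5
10,4,1
10,3,2
9,6
9,5,1
9,4,2
9,3,2,1
8,7
8,6,1
8,5,2
8,4,3
8,4,2,1
7,6,2
7,5,3
7,5,2,1
7,4,3,1
6,5,4
6,5,3,1
6,4,3,2
5,4,3,2,1

25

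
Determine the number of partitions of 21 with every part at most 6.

A full systematic count gives 331.

331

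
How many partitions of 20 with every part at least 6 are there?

8

Enumerating:
20
6+14
7+13
8+12
9+11
10+10
6+6+8
6+7+7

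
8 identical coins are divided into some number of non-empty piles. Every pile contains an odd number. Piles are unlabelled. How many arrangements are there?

6

Enumerating:
7 + 1
5 + 3
5 + 1 + 1 + 1
3 + 3 + 1 + 1
3 + 1 + 1 + 1 + 1 + 1
1 + 1 + 1 + 1 + 1 + 1 + 1 + 1
That's 6 in total.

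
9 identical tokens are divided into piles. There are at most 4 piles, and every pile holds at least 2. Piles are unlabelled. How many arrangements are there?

8

The partitions of 9 that satisfy the conditions:
9
2,7
3,6
4,5
2,2,5
2,3,4
3,3,3
2,2,2,3
Counting gives 8.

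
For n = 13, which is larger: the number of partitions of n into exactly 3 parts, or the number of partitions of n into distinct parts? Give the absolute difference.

4

Partitions of 13 into exactly 3 parts: 14.
Partitions of 13 into distinct parts: 18.
|14 − 18| = 4.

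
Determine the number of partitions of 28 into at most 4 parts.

Counting exhaustively, 249 partitions satisfy the conditions.

249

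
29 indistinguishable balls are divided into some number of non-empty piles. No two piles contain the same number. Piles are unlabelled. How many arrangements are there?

A full systematic count gives 256.

256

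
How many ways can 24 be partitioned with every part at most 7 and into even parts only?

19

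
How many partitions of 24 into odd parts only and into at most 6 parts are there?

There are too many to list fully; the first 12 (by largest part) are:
1+23
3+21
1+1+1+21
5+19
1+1+3+19
1+1+1+1+1+19
7+17
1+1+5+17
1+3+3+17
1+1+1+1+3+17
9+15
1+1+7+15
…and 43 more, for 55 total.

55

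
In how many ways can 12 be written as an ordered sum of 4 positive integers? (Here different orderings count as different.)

Place 3 bars in the 11 internal gaps of a row of 12 dots: C(11,3) = 165.

165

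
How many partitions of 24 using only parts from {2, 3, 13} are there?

7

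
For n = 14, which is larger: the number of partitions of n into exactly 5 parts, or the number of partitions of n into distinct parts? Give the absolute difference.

Partitions of 14 into exactly 5 parts: 23.
Partitions of 14 into distinct parts: 22.
|23 − 22| = 1.

1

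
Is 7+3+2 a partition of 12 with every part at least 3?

No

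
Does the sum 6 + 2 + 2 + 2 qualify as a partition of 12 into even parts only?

The parts sum to 12, and the condition 'every summand is even' holds.

Yes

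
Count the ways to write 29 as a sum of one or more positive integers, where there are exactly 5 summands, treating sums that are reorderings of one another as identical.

Counting exhaustively, 333 partitions satisfy the conditions.

333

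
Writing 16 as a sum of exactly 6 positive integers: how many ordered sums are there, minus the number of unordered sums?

2968

Ordered (compositions into 6 parts): C(15,5) = 3003.
Unordered (partitions into 6 parts): 35.
Difference: 3003 − 35 = 2968.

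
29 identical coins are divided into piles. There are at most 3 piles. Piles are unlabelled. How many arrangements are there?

85

A full systematic count gives 85.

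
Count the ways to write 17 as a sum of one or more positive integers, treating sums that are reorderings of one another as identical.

297

A full systematic count gives 297.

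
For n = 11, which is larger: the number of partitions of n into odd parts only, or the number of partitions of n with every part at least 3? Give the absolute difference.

Partitions of 11 into odd parts only: 12.
Partitions of 11 with every part at least 3: 6.
|12 − 6| = 6.

6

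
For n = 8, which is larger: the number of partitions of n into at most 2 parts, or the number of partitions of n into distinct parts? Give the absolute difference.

1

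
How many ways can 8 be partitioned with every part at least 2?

They are:
8
2,6
3,5
4,4
2,2,4
2,3,3
2,2,2,2

7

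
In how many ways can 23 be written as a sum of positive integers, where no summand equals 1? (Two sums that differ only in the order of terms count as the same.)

253

Direct enumeration gives 253 partitions.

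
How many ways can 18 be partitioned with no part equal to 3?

Systematic enumeration (by largest part, then next-largest, …) yields 209.

209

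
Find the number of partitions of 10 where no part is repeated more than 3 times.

29

There are too many to list fully; the first 12 (by largest part) are:
10
9, 1
8, 2
8, 1, 1
7, 3
7, 2, 1
7, 1, 1, 1
6, 4
6, 3, 1
6, 2, 2
6, 2, 1, 1
5, 5
…and 17 more, for 29 total.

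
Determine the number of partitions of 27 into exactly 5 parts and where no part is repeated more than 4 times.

Direct enumeration gives 255 partitions.

255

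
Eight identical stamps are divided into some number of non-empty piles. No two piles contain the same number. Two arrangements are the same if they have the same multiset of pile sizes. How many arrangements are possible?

They are:
8
7+1
6+2
5+3
5+2+1
4+3+1
That's 6 in total.

6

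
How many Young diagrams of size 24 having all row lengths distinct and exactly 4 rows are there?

A partial list (first 12 by largest part):
18+3+2+1
17+4+2+1
16+5+2+1
16+4+3+1
15+6+2+1
15+5+3+1
15+4+3+2
14+7+2+1
14+6+3+1
14+5+4+1
14+5+3+2
13+8+2+1
…and 35 more, for 47 total.

47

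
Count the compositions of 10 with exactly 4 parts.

A composition of 10 into 4 positive parts is chosen by placing 3 dividers among the 9 gaps between 10 units: C(9,3) = 84.

84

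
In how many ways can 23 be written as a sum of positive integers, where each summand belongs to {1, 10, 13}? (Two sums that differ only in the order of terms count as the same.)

5

Enumerating:
10 + 13
1 + 1 + 1 + 1 + 1 + 1 + 1 + 1 + 1 + 1 + 13
1 + 1 + 1 + 10 + 10
1 + 1 + 1 + 1 + 1 + 1 + 1 + 1 + 1 + 1 + 1 + 1 + 1 + 10
1 + 1 + 1 + 1 + 1 + 1 + 1 + 1 + 1 + 1 + 1 + 1 + 1 + 1 + 1 + 1 + 1 + 1 + 1 + 1 + 1 + 1 + 1
That's 5 in total.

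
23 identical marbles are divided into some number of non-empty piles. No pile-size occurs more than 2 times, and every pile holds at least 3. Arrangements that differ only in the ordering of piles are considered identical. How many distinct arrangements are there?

65

A partial list (first 12 by largest part):
23
20 + 3
19 + 4
18 + 5
17 + 6
17 + 3 + 3
16 + 7
16 + 4 + 3
15 + 8
15 + 5 + 3
15 + 4 + 4
14 + 9
…and 53 more, for 65 total.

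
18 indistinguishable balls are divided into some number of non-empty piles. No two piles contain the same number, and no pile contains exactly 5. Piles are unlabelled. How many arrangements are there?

32

There are too many to list fully; the first 12 (by largest part) are:
18
1+17
2+16
3+15
1+2+15
4+14
1+3+14
1+4+13
2+3+13
6+12
2+4+12
1+2+3+12
…and 20 more, for 32 total.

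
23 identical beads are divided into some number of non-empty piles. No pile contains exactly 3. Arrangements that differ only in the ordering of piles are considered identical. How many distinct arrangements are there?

628

There are 628 such partitions.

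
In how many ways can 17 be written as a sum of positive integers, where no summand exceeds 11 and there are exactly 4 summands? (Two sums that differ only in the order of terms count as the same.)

35

There are too many to list fully; the first 12 (by largest part) are:
1 + 1 + 4 + 11
1 + 2 + 3 + 11
2 + 2 + 2 + 11
1 + 1 + 5 + 10
1 + 2 + 4 + 10
1 + 3 + 3 + 10
2 + 2 + 3 + 10
1 + 1 + 6 + 9
1 + 2 + 5 + 9
1 + 3 + 4 + 9
2 + 2 + 4 + 9
2 + 3 + 3 + 9
…and 23 more, for 35 total.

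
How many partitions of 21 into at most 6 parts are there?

331

Enumerating by decreasing first part gives 331 partitions in all.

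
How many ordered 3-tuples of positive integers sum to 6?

10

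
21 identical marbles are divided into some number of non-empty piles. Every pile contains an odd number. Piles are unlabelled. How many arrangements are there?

76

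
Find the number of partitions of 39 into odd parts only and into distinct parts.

A partial list (first 12 by largest part):
39
35+3+1
33+5+1
31+7+1
31+5+3
29+9+1
29+7+3
27+11+1
27+9+3
27+7+5
25+13+1
25+11+3
…and 29 more, for 41 total.

41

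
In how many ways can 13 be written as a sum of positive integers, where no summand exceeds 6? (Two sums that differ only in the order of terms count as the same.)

Enumerating by decreasing first part gives 71 partitions in all.

71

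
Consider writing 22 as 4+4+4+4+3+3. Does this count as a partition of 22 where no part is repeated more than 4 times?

Yes

The parts sum to 22, and the condition 'no summand is used more than 4 times' holds.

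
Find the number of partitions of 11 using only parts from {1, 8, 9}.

3

The partitions of 11 that satisfy the conditions:
9, 1, 1
8, 1, 1, 1
1, 1, 1, 1, 1, 1, 1, 1, 1, 1, 1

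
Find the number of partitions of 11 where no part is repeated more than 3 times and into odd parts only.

7

Listing the qualifying partitions of 11:
11
9,1,1
7,3,1
5,5,1
5,3,3
5,3,1,1,1
3,3,3,1,1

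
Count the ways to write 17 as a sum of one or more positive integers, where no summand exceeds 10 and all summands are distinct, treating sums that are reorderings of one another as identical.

24

Enumerating:
10, 7
10, 6, 1
10, 5, 2
10, 4, 3
10, 4, 2, 1
9, 8
9, 7, 1
9, 6, 2
9, 5, 3
9, 5, 2, 1
9, 4, 3, 1
8, 7, 2
8, 6, 3
8, 6, 2, 1
8, 5, 4
8, 5, 3, 1
8, 4, 3, 2
7, 6, 4
7, 6, 3, 1
7, 5, 4, 1
7, 5, 3, 2
7, 4, 3, 2, 1
6, 5, 4, 2
6, 5, 3, 2, 1
Counting gives 24.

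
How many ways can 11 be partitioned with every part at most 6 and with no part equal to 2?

18

Listing the qualifying partitions of 11:
6,5
6,4,1
6,3,1,1
6,1,1,1,1,1
5,5,1
5,4,1,1
5,3,3
5,3,1,1,1
5,1,1,1,1,1,1
4,4,3
4,4,1,1,1
4,3,3,1
4,3,1,1,1,1
4,1,1,1,1,1,1,1
3,3,3,1,1
3,3,1,1,1,1,1
3,1,1,1,1,1,1,1,1
1,1,1,1,1,1,1,1,1,1,1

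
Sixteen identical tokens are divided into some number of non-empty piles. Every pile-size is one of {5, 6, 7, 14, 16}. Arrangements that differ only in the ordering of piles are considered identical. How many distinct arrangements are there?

Enumerating:
16
6 + 5 + 5
That's 2 in total.

2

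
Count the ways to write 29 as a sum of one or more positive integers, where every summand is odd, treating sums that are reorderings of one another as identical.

256

Counting exhaustively, 256 partitions satisfy the conditions.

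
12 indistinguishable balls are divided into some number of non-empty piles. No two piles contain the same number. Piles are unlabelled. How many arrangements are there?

The partitions of 12 that satisfy the conditions:
12
11+1
10+2
9+3
9+2+1
8+4
8+3+1
7+5
7+4+1
7+3+2
6+5+1
6+4+2
6+3+2+1
5+4+3
5+4+2+1

15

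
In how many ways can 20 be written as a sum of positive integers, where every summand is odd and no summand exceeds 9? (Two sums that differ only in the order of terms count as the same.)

45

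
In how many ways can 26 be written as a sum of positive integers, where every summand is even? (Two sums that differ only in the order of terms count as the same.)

101

A full systematic count gives 101.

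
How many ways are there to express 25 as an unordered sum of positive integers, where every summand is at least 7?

Listing the qualifying partitions of 25:
25
18, 7
17, 8
16, 9
15, 10
14, 11
13, 12
11, 7, 7
10, 8, 7
9, 9, 7
9, 8, 8
Counting gives 11.

11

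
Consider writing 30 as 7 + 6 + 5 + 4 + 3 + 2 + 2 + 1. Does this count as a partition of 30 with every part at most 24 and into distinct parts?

No

The parts sum to 30, and the condition 'all summands are distinct' is violated.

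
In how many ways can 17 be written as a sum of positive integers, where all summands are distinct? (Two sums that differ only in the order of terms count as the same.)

There are too many to list fully; the first 12 (by largest part) are:
17
16 + 1
15 + 2
14 + 3
14 + 2 + 1
13 + 4
13 + 3 + 1
12 + 5
12 + 4 + 1
12 + 3 + 2
11 + 6
11 + 5 + 1
…and 26 more, for 38 total.

38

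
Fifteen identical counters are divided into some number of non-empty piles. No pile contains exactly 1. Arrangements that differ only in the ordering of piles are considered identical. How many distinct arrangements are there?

41

There are too many to list fully; the first 12 (by largest part) are:
15
2,13
3,12
4,11
2,2,11
5,10
2,3,10
6,9
2,4,9
3,3,9
2,2,2,9
7,8
…and 29 more, for 41 total.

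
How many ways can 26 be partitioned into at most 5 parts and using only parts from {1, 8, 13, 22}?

3

The partitions of 26 that satisfy the conditions:
22+1+1+1+1
13+13
8+8+8+1+1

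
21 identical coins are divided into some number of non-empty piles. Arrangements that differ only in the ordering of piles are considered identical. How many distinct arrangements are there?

792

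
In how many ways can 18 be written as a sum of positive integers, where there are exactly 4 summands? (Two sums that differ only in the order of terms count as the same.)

A partial list (first 12 by largest part):
15, 1, 1, 1
14, 2, 1, 1
13, 3, 1, 1
13, 2, 2, 1
12, 4, 1, 1
12, 3, 2, 1
12, 2, 2, 2
11, 5, 1, 1
11, 4, 2, 1
11, 3, 3, 1
11, 3, 2, 2
10, 6, 1, 1
…and 35 more, for 47 total.

47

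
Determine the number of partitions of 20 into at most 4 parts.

Counting exhaustively, 108 partitions satisfy the conditions.

108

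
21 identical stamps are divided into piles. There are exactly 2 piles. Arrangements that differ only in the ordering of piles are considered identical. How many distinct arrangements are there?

They are:
20, 1
19, 2
18, 3
17, 4
16, 5
15, 6
14, 7
13, 8
12, 9
11, 10

10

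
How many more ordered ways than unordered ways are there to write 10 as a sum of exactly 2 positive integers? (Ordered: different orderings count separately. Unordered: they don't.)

4

Ordered (compositions into 2 parts): C(9,1) = 9.
Partitions of 10 into exactly 2 parts: 5.
Difference: 9 − 5 = 4.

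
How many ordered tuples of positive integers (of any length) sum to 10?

512

The number of compositions of n is 2^(n−1); here 2^9 = 512.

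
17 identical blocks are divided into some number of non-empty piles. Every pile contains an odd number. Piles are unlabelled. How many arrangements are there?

38

There are too many to list fully; the first 12 (by largest part) are:
17
15, 1, 1
13, 3, 1
13, 1, 1, 1, 1
11, 5, 1
11, 3, 3
11, 3, 1, 1, 1
11, 1, 1, 1, 1, 1, 1
9, 7, 1
9, 5, 3
9, 5, 1, 1, 1
9, 3, 3, 1, 1
…and 26 more, for 38 total.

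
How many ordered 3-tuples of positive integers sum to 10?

36

Equivalently, choose which 2 of the 9 gaps become plus signs: C(9,2) = 36.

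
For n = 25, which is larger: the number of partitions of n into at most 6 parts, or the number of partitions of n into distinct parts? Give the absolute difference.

470

Partitions of 25 into at most 6 parts: 612.
Partitions of 25 into distinct parts: 142.
|612 − 142| = 470.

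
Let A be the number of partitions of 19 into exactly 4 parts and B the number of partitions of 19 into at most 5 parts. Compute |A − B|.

110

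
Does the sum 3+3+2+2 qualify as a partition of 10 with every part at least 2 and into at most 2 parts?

No

The parts sum to 10, and the condition 'there are at most 2 summands' is violated.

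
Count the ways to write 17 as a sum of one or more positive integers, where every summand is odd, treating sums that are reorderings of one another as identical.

A partial list (first 12 by largest part):
17
1, 1, 15
1, 3, 13
1, 1, 1, 1, 13
1, 5, 11
3, 3, 11
1, 1, 1, 3, 11
1, 1, 1, 1, 1, 1, 11
1, 7, 9
3, 5, 9
1, 1, 1, 5, 9
1, 1, 3, 3, 9
…and 26 more, for 38 total.

38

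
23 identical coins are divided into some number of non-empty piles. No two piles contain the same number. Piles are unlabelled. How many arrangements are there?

104

There are 104 such partitions.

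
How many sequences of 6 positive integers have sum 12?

462

Place 5 bars in the 11 internal gaps of a row of 12 dots: C(11,5) = 462.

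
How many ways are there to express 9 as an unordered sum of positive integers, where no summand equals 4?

The partitions of 9 that satisfy the conditions:
9
1,8
2,7
1,1,7
3,6
1,2,6
1,1,1,6
1,3,5
2,2,5
1,1,2,5
1,1,1,1,5
3,3,3
1,2,3,3
1,1,1,3,3
2,2,2,3
1,1,2,2,3
1,1,1,1,2,3
1,1,1,1,1,1,3
1,2,2,2,2
1,1,1,2,2,2
1,1,1,1,1,2,2
1,1,1,1,1,1,1,2
1,1,1,1,1,1,1,1,1

23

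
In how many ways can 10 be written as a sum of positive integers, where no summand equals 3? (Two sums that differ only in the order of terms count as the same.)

There are too many to list fully; the first 12 (by largest part) are:
10
1 + 9
2 + 8
1 + 1 + 8
1 + 2 + 7
1 + 1 + 1 + 7
4 + 6
2 + 2 + 6
1 + 1 + 2 + 6
1 + 1 + 1 + 1 + 6
5 + 5
1 + 4 + 5
…and 15 more, for 27 total.

27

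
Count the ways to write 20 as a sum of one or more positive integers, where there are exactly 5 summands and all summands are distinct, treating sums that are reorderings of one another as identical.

7

They are:
10 + 4 + 3 + 2 + 1
9 + 5 + 3 + 2 + 1
8 + 6 + 3 + 2 + 1
8 + 5 + 4 + 2 + 1
7 + 6 + 4 + 2 + 1
7 + 5 + 4 + 3 + 1
6 + 5 + 4 + 3 + 2
That's 7 in total.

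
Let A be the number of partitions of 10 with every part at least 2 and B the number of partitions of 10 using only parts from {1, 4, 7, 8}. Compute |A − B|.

7

Partitions of 10 with every part at least 2: 12.
Partitions of 10 using only parts from {1, 4, 7, 8}: 5.
|12 − 5| = 7.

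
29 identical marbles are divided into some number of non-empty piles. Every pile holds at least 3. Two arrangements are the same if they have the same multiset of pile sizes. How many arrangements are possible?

273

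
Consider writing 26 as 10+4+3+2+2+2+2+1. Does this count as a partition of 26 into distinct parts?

No

The parts sum to 26, and the condition 'all summands are distinct' is violated.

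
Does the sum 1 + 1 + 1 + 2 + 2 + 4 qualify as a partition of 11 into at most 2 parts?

The parts sum to 11, and the condition 'there are at most 2 summands' is violated.

No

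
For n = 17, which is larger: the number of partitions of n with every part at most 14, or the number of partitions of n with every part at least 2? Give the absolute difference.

227

Partitions of 17 with every part at most 14: 293.
Partitions of 17 with every part at least 2: 66.
|293 − 66| = 227.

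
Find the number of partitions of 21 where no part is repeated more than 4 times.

505

Enumerating by decreasing first part gives 505 partitions in all.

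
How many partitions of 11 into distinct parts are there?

Enumerating:
11
10, 1
9, 2
8, 3
8, 2, 1
7, 4
7, 3, 1
6, 5
6, 4, 1
6, 3, 2
5, 4, 2
5, 3, 2, 1
Counting gives 12.

12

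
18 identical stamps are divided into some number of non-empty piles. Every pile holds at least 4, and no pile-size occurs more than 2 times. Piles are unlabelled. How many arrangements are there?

They are:
18
14, 4
13, 5
12, 6
11, 7
10, 8
10, 4, 4
9, 9
9, 5, 4
8, 6, 4
8, 5, 5
7, 7, 4
7, 6, 5
5, 5, 4, 4
That's 14 in total.

14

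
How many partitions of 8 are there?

22

Enumerating:
8
7+1
6+2
6+1+1
5+3
5+2+1
5+1+1+1
4+4
4+3+1
4+2+2
4+2+1+1
4+1+1+1+1
3+3+2
3+3+1+1
3+2+2+1
3+2+1+1+1
3+1+1+1+1+1
2+2+2+2
2+2+2+1+1
2+2+1+1+1+1
2+1+1+1+1+1+1
1+1+1+1+1+1+1+1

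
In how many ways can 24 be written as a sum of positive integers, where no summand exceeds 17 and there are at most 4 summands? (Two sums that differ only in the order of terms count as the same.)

Counting exhaustively, 146 partitions satisfy the conditions.

146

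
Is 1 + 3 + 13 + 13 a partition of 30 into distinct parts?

The parts sum to 30, and the condition 'all summands are distinct' is violated.

No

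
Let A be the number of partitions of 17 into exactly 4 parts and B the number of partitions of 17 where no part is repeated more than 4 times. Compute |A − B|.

166

Partitions of 17 into exactly 4 parts: 39.
Partitions of 17 where no part is repeated more than 4 times: 205.
|39 − 205| = 166.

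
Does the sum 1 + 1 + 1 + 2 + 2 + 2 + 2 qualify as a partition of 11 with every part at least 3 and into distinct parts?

The parts sum to 11, and the condition 'every summand is at least 3' is violated.

No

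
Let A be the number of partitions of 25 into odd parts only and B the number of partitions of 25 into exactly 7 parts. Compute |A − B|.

106

Partitions of 25 into odd parts only: 142.
Partitions of 25 into exactly 7 parts: 248.
|142 − 248| = 106.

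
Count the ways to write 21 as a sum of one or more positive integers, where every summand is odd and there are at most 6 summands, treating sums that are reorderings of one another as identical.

31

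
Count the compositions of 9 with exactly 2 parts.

8

By stars and bars with positive parts, the count is C(8,1) = 8.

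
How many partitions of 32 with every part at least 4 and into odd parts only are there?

16

Enumerating:
27,5
25,7
23,9
21,11
19,13
17,15
17,5,5,5
15,7,5,5
13,9,5,5
13,7,7,5
11,11,5,5
11,9,7,5
11,7,7,7
9,9,9,5
9,9,7,7
7,5,5,5,5,5
Counting gives 16.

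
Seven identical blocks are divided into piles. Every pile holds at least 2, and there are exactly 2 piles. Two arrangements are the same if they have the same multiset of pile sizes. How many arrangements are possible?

The partitions of 7 that satisfy the conditions:
5,2
4,3

2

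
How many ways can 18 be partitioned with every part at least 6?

The partitions of 18 that satisfy the conditions:
18
12, 6
11, 7
10, 8
9, 9
6, 6, 6

6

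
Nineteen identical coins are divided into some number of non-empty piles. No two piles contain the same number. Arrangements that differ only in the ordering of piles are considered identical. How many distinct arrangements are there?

There are too many to list fully; the first 12 (by largest part) are:
19
18 + 1
17 + 2
16 + 3
16 + 2 + 1
15 + 4
15 + 3 + 1
14 + 5
14 + 4 + 1
14 + 3 + 2
13 + 6
13 + 5 + 1
…and 42 more, for 54 total.

54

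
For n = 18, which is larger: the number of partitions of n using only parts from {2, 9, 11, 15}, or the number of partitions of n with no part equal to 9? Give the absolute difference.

Partitions of 18 using only parts from {2, 9, 11, 15}: 2.
Partitions of 18 with no part equal to 9: 355.
|2 − 355| = 353.

353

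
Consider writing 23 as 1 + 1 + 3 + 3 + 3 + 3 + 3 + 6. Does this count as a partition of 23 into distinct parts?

The parts sum to 23, and the condition 'all summands are distinct' is violated.

No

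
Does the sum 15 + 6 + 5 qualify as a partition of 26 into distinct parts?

The parts sum to 26, and the condition 'all summands are distinct' holds.

Yes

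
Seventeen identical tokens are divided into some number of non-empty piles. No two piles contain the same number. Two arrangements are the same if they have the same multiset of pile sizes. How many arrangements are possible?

38

A partial list (first 12 by largest part):
17
1 + 16
2 + 15
3 + 14
1 + 2 + 14
4 + 13
1 + 3 + 13
5 + 12
1 + 4 + 12
2 + 3 + 12
6 + 11
1 + 5 + 11
…and 26 more, for 38 total.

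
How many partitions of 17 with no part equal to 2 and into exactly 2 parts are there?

7

They are:
16,1
14,3
13,4
12,5
11,6
10,7
9,8
Counting gives 7.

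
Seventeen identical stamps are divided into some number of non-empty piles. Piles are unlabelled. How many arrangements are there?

Direct enumeration gives 297 partitions.

297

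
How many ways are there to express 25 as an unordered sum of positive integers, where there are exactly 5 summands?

A full systematic count gives 192.

192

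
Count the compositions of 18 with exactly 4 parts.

Place 3 bars in the 17 internal gaps of a row of 18 dots: C(17,3) = 680.

680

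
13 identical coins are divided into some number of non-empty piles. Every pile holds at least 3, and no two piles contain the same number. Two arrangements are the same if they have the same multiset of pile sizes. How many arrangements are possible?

6

Enumerating:
13
10+3
9+4
8+5
7+6
6+4+3
Counting gives 6.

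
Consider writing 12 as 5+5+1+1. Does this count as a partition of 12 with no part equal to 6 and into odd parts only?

The parts sum to 12, and the condition 'no summand equals 6' holds; the condition 'every summand is odd' holds.

Yes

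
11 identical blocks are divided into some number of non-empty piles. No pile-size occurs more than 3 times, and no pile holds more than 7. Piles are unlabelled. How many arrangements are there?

A partial list (first 12 by largest part):
7,4
7,3,1
7,2,2
7,2,1,1
6,5
6,4,1
6,3,2
6,3,1,1
6,2,2,1
6,2,1,1,1
5,5,1
5,4,2
…and 19 more, for 31 total.

31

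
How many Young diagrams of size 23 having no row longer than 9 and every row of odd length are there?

There are too many to list fully; the first 12 (by largest part) are:
9+9+5
9+9+3+1+1
9+9+1+1+1+1+1
9+7+7
9+7+5+1+1
9+7+3+3+1
9+7+3+1+1+1+1
9+7+1+1+1+1+1+1+1
9+5+5+3+1
9+5+5+1+1+1+1
9+5+3+3+3
9+5+3+3+1+1+1
…and 53 more, for 65 total.

65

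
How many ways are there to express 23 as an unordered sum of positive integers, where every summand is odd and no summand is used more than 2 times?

There are too many to list fully; the first 12 (by largest part) are:
23
1 + 1 + 21
1 + 3 + 19
1 + 5 + 17
3 + 3 + 17
1 + 7 + 15
3 + 5 + 15
1 + 1 + 3 + 3 + 15
1 + 9 + 13
3 + 7 + 13
5 + 5 + 13
1 + 1 + 3 + 5 + 13
…and 14 more, for 26 total.

26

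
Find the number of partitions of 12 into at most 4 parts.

34

There are too many to list fully; the first 12 (by largest part) are:
12
1,11
2,10
1,1,10
3,9
1,2,9
1,1,1,9
4,8
1,3,8
2,2,8
1,1,2,8
5,7
…and 22 more, for 34 total.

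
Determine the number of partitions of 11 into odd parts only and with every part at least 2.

2

The partitions of 11 that satisfy the conditions:
11
5, 3, 3
That's 2 in total.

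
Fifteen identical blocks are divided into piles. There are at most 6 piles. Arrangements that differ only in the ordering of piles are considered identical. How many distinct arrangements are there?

110

There are 110 such partitions.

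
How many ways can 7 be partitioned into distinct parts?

Enumerating:
7
1, 6
2, 5
3, 4
1, 2, 4
Counting gives 5.

5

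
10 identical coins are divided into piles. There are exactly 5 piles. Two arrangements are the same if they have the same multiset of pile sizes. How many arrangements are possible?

7

They are:
6 + 1 + 1 + 1 + 1
5 + 2 + 1 + 1 + 1
4 + 3 + 1 + 1 + 1
4 + 2 + 2 + 1 + 1
3 + 3 + 2 + 1 + 1
3 + 2 + 2 + 2 + 1
2 + 2 + 2 + 2 + 2
That's 7 in total.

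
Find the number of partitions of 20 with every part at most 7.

364

Enumerating by decreasing first part gives 364 partitions in all.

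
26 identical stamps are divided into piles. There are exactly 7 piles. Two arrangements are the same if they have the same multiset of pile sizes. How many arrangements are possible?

300

Counting exhaustively, 300 partitions satisfy the conditions.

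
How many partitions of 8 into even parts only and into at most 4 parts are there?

Listing the qualifying partitions of 8:
8
2, 6
4, 4
2, 2, 4
2, 2, 2, 2

5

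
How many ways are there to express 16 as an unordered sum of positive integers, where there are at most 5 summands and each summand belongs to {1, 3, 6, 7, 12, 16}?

9

Enumerating:
16
12, 3, 1
12, 1, 1, 1, 1
7, 7, 1, 1
7, 6, 3
7, 6, 1, 1, 1
7, 3, 3, 3
6, 6, 3, 1
6, 3, 3, 3, 1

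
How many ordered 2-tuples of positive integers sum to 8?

7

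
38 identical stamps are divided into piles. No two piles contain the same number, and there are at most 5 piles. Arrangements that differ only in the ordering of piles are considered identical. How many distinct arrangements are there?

Systematic enumeration (by largest part, then next-largest, …) yields 661.

661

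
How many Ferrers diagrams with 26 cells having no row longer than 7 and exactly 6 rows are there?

55

A partial list (first 12 by largest part):
7, 7, 7, 3, 1, 1
7, 7, 7, 2, 2, 1
7, 7, 6, 4, 1, 1
7, 7, 6, 3, 2, 1
7, 7, 6, 2, 2, 2
7, 7, 5, 5, 1, 1
7, 7, 5, 4, 2, 1
7, 7, 5, 3, 3, 1
7, 7, 5, 3, 2, 2
7, 7, 4, 4, 3, 1
7, 7, 4, 4, 2, 2
7, 7, 4, 3, 3, 2
…and 43 more, for 55 total.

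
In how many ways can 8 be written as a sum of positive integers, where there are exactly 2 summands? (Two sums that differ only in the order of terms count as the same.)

4

The partitions of 8 that satisfy the conditions:
7+1
6+2
5+3
4+4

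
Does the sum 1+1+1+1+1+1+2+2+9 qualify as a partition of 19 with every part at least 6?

No

The parts sum to 19, and the condition 'every summand is at least 6' is violated.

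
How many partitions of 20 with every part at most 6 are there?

282

Systematic enumeration (by largest part, then next-largest, …) yields 282.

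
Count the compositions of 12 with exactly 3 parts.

55

Place 2 bars in the 11 internal gaps of a row of 12 dots: C(11,2) = 55.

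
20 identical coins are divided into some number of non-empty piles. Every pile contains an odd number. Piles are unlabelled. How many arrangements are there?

A partial list (first 12 by largest part):
1+19
3+17
1+1+1+17
5+15
1+1+3+15
1+1+1+1+1+15
7+13
1+1+5+13
1+3+3+13
1+1+1+1+3+13
1+1+1+1+1+1+1+13
9+11
…and 52 more, for 64 total.

64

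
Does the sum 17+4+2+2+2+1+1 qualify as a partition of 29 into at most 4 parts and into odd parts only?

No

The parts sum to 29, and the condition 'there are at most 4 summands' is violated.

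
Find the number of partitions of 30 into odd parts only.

296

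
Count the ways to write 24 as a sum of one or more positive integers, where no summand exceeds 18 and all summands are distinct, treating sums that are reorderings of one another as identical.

Enumerating by decreasing first part gives 112 partitions in all.

112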